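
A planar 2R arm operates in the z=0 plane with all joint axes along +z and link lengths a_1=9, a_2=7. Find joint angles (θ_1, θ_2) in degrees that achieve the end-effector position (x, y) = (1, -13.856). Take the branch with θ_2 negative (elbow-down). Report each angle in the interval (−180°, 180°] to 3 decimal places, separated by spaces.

cos θ_2 = (192.9887−9²−7²)/(2·9·7) = 0.4999; θ_2 = -60.0059° (elbow-down)
β = atan2(-13.8560,1.0000) = -85.8721°; ψ = atan2(-6.0625,12.4994) = -25.8747°
θ_1 = β − ψ = -59.9974°

-59.997 -60.006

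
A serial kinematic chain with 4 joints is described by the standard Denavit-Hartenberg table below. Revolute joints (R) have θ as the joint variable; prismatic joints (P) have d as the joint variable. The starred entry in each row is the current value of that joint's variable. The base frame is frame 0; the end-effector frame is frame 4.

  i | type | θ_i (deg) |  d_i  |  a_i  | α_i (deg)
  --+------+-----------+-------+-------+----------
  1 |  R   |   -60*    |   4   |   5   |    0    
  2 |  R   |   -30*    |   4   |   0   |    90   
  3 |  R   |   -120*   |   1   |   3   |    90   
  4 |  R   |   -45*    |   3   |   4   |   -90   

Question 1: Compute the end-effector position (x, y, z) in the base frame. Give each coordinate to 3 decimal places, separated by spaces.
4.328 1.182 4.452

after link 1: o_1 = (2.5000, -4.3301, 4.0000)
after link 2: o_2 = (2.5000, -4.3301, 8.0000)
after link 3: o_3 = (1.5000, -2.8301, 5.4019)
after link 4: o_4 = (4.3284, 1.1822, 4.4524)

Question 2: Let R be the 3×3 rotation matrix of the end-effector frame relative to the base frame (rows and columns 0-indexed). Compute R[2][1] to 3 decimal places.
End-effector y-axis (col 1 of R) = (0.0000,-0.8660,-0.5000)
R[2][1] = -0.5000

-0.500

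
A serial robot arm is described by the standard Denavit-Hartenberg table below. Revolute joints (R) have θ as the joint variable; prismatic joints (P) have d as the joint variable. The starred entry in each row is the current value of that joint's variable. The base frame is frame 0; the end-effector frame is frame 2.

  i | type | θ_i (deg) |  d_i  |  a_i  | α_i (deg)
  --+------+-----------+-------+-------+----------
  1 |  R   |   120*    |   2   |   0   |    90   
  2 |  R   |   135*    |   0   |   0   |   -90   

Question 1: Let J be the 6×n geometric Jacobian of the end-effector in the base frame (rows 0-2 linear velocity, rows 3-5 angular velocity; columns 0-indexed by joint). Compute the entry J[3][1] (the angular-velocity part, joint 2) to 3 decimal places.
axis z_1 = (0.8660,0.5000,0.0000); lever o_n−o_1 = (0.0000,0.0000,0.0000)
cross product → J_v[:, 1] = (0.0000,0.0000,0.0000)
J_ω[:, 1] = z_1
entry J[3][1] = 0.8660

0.866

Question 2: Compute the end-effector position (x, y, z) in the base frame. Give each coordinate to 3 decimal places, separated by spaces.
after link 1: o_1 = (0.0000, 0.0000, 2.0000)
after link 2: o_2 = (0.0000, 0.0000, 2.0000)

0.000 0.000 2.000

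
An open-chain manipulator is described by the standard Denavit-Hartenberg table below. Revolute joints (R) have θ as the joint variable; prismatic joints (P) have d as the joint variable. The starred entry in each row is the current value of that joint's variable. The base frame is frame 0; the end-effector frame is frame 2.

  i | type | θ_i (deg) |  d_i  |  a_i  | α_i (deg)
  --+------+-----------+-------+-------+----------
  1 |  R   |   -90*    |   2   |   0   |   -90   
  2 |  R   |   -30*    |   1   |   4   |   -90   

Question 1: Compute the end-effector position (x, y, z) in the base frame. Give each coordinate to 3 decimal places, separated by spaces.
1.000 -3.464 4.000

after link 1: o_1 = (0.0000, 0.0000, 2.0000)
after link 2: o_2 = (1.0000, -3.4641, 4.0000)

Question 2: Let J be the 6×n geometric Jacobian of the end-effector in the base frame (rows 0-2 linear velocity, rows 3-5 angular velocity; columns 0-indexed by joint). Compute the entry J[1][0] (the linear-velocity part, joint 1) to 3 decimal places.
1.000

axis z_0 = ẑ; lever o_n−o_0 = (1.0000,-3.4641,4.0000)
cross product → J_v[:, 0] = (3.4641,1.0000,-0.0000)
J_ω[:, 0] = z_0
entry J[1][0] = 1.0000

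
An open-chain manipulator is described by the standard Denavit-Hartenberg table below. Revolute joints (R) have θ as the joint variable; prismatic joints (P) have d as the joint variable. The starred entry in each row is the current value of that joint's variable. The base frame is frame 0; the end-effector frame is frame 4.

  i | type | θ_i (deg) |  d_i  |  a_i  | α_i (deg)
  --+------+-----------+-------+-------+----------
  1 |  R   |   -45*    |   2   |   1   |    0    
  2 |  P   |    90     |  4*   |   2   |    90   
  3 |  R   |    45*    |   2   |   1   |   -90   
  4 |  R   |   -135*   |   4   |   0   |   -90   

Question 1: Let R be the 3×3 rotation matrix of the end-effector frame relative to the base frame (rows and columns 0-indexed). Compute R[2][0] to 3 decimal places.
-0.500

End-effector x-axis (col 0 of R) = (0.1464,-0.8536,-0.5000)
R[2][0] = -0.5000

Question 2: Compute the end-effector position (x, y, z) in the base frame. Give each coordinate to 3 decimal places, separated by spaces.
after link 1: o_1 = (0.7071, -0.7071, 2.0000)
after link 2: o_2 = (2.1213, 0.7071, 6.0000)
after link 3: o_3 = (4.0355, -0.2071, 6.7071)
after link 4: o_4 = (2.0355, -2.2071, 9.5355)

2.036 -2.207 9.536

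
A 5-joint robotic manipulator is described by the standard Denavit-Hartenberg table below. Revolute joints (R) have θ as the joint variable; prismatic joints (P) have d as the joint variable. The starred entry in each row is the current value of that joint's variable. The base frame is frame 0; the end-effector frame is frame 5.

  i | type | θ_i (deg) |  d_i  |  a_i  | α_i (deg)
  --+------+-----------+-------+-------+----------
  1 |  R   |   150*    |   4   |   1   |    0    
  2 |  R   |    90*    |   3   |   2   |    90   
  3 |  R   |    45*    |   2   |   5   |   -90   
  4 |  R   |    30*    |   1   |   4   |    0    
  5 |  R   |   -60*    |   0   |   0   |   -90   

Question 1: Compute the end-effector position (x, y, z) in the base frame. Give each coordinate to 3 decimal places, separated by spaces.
after link 1: o_1 = (-0.8660, 0.5000, 4.0000)
after link 2: o_2 = (-1.8660, -1.2321, 7.0000)
after link 3: o_3 = (-5.3658, -3.2939, 10.5355)
after link 4: o_4 = (-4.5050, -5.8029, 13.6921)
after link 5: o_5 = (-4.5050, -5.8029, 13.6921)

-4.505 -5.803 13.692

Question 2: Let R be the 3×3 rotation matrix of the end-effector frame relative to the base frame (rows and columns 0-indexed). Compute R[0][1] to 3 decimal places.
End-effector y-axis (col 1 of R) = (-0.3536,-0.6124,-0.7071)
R[0][1] = -0.3536

-0.354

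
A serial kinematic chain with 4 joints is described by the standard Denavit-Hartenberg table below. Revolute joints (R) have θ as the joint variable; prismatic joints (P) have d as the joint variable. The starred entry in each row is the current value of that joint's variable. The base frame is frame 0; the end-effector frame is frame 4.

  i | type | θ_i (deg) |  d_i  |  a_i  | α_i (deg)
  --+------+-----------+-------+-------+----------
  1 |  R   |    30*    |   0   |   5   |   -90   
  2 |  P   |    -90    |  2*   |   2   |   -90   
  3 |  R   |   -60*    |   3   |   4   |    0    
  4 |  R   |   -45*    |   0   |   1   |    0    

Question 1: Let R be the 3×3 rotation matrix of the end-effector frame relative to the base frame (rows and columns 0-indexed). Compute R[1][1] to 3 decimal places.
0.224

End-effector y-axis (col 1 of R) = (-0.1294,0.2241,0.9659)
R[1][1] = 0.2241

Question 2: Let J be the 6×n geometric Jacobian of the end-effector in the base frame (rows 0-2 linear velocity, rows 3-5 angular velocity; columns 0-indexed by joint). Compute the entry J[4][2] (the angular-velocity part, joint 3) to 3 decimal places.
0.500

axis z_2 = (0.8660,0.5000,-0.0000); lever o_n−o_2 = (0.3831,5.3365,1.7412)
cross product → J_v[:, 2] = (0.8706,-1.5079,4.4300)
J_ω[:, 2] = z_2
entry J[4][2] = 0.5000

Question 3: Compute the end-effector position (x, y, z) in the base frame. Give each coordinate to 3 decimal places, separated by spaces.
3.713 9.569 3.741

after link 1: o_1 = (4.3301, 2.5000, 0.0000)
after link 2: o_2 = (3.3301, 4.2321, 2.0000)
after link 3: o_3 = (4.1962, 8.7321, 4.0000)
after link 4: o_4 = (3.7132, 9.5686, 3.7412)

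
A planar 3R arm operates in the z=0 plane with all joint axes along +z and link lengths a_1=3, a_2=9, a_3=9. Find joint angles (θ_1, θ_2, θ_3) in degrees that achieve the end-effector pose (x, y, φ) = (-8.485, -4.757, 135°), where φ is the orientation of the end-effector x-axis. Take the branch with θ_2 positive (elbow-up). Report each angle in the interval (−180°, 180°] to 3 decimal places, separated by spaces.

wrist centre = target − a_3·(cos φ, sin φ) = (-2.1210, -11.1210)
cos θ_2 = (128.1746−3²−9²)/(2·3·9) = 0.7069; θ_2 = 45.0138° (elbow-up)
β = atan2(-11.1210,-2.1210) = -100.7980°; ψ = atan2(6.3655,9.3624) = 34.2117°
θ_1 = β − ψ = -135.0097°
θ_3 = φ − θ_1 − θ_2 = -135.0041° (wrapped to (-180°,180°])

-135.010 45.014 -135.004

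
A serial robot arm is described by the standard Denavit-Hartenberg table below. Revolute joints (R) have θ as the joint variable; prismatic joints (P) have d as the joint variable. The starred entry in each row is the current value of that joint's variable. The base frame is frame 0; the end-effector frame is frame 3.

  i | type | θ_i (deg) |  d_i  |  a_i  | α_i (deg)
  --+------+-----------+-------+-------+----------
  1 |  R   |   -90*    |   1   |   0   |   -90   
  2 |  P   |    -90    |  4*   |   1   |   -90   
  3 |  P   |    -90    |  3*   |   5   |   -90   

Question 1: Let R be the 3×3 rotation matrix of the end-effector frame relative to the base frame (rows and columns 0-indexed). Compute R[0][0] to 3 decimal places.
1.000

End-effector x-axis (col 0 of R) = (1.0000,0.0000,0.0000)
R[0][0] = 1.0000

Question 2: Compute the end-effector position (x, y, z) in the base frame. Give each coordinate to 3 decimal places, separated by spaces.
9.000 -3.000 2.000

after link 1: o_1 = (0.0000, 0.0000, 1.0000)
after link 2: o_2 = (4.0000, 0.0000, 2.0000)
after link 3: o_3 = (9.0000, -3.0000, 2.0000)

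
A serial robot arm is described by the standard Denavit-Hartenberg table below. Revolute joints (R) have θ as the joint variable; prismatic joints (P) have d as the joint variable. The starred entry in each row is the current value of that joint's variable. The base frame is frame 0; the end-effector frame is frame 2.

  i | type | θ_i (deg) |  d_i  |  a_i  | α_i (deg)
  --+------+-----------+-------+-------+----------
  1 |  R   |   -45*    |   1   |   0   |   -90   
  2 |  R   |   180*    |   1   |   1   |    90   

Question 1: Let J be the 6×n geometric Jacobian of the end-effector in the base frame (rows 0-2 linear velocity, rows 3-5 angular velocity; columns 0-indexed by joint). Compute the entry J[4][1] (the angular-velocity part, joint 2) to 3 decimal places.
0.707

axis z_1 = (0.7071,0.7071,0.0000); lever o_n−o_1 = (-0.0000,1.4142,-0.0000)
cross product → J_v[:, 1] = (-0.0000,0.0000,1.0000)
J_ω[:, 1] = z_1
entry J[4][1] = 0.7071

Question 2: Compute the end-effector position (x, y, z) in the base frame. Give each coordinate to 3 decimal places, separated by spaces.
after link 1: o_1 = (0.0000, 0.0000, 1.0000)
after link 2: o_2 = (-0.0000, 1.4142, 1.0000)

-0.000 1.414 1.000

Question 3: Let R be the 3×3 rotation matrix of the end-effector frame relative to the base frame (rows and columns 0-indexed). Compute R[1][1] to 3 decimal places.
End-effector y-axis (col 1 of R) = (0.7071,0.7071,0.0000)
R[1][1] = 0.7071

0.707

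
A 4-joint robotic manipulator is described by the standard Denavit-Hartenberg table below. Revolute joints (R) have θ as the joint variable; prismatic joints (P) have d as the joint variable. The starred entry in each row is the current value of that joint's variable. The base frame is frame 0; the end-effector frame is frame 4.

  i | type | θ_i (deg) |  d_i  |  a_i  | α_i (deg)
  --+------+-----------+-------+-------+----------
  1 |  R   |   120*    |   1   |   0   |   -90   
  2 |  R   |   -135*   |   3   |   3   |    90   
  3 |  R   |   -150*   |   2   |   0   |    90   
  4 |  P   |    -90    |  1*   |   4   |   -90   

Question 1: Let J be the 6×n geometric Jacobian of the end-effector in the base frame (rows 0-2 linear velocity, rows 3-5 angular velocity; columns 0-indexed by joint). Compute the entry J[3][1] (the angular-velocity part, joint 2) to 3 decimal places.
axis z_1 = (-0.8660,-0.5000,0.0000); lever o_n−o_1 = (-3.1713,-2.2392,3.1820)
cross product → J_v[:, 1] = (-1.5910,2.7557,0.3536)
J_ω[:, 1] = z_1
entry J[3][1] = -0.8660

-0.866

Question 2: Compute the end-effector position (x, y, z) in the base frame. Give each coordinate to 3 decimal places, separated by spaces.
-3.171 -2.239 4.182

after link 1: o_1 = (0.0000, 0.0000, 1.0000)
after link 2: o_2 = (-1.5374, -3.3371, 3.1213)
after link 3: o_3 = (-0.8303, -4.5619, 1.7071)
after link 4: o_4 = (-3.1713, -2.2392, 4.1820)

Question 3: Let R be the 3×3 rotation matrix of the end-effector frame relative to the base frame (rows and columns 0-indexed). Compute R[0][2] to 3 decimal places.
0.127

End-effector z-axis (col 2 of R) = (0.1268,0.7803,-0.6124)
R[0][2] = 0.1268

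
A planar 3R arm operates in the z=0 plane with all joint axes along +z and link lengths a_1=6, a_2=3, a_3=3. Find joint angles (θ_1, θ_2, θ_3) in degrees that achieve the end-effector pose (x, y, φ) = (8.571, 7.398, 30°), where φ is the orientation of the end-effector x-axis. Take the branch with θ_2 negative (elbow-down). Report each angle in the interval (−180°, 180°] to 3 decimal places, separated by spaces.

wrist centre = target − a_3·(cos φ, sin φ) = (5.9729, 5.8980)
cos θ_2 = (70.4622−6²−3²)/(2·6·3) = 0.7073; θ_2 = -44.9856° (elbow-down)
β = atan2(5.8980,5.9729) = 44.6384°; ψ = atan2(-2.1208,8.1219) = -14.6344°
θ_1 = β − ψ = 59.2728°
θ_3 = φ − θ_1 − θ_2 = 15.7129° (wrapped to (-180°,180°])

59.273 -44.986 15.713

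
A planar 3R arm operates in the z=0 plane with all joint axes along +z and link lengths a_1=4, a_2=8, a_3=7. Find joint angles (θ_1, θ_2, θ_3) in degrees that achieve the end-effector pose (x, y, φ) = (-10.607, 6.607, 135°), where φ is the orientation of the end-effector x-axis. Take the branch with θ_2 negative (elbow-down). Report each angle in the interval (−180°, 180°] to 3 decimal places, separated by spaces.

-90.011 -134.993 0.004

wrist centre = target − a_3·(cos φ, sin φ) = (-5.6573, 1.6573)
cos θ_2 = (34.7510−4²−8²)/(2·4·8) = -0.7070; θ_2 = -134.9926° (elbow-down)
β = atan2(1.6573,-5.6573) = 163.6724°; ψ = atan2(-5.6576,-1.6561) = -106.3162°
θ_1 = β − ψ = 269.9886°
θ_3 = φ − θ_1 − θ_2 = 0.0040° (wrapped to (-180°,180°])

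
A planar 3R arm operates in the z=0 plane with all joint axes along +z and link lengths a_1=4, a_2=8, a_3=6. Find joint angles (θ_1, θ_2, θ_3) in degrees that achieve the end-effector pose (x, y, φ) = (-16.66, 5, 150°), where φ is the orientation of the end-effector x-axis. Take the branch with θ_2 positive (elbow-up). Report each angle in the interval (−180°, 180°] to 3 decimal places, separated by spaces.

wrist centre = target − a_3·(cos φ, sin φ) = (-11.4638, 2.0000)
cos θ_2 = (135.4198−4²−8²)/(2·4·8) = 0.8659; θ_2 = 30.0104° (elbow-up)
β = atan2(2.0000,-11.4638) = 170.1037°; ψ = atan2(4.0013,10.9275) = 20.1110°
θ_1 = β − ψ = 149.9927°
θ_3 = φ − θ_1 − θ_2 = -30.0032° (wrapped to (-180°,180°])

149.993 30.010 -30.003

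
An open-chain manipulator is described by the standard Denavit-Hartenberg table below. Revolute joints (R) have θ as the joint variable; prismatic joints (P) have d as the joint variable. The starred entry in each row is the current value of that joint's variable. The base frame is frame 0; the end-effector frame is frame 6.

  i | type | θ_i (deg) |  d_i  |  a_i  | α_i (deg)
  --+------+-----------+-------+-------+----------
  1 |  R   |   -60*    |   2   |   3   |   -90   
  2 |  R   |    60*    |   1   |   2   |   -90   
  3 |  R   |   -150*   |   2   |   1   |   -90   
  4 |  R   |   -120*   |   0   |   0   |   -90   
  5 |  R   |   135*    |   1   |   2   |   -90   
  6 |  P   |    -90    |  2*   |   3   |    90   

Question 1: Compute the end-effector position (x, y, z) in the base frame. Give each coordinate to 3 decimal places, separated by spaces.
after link 1: o_1 = (1.5000, -2.5981, 2.0000)
after link 2: o_2 = (2.8660, -2.9641, 0.2679)
after link 3: o_3 = (2.2165, -0.8391, 0.0179)
after link 4: o_4 = (2.2165, -0.8391, 0.0179)
after link 5: o_5 = (1.6335, -0.7056, 2.1725)
after link 6: o_6 = (3.4673, 1.8727, 3.9014)

3.467 1.873 3.901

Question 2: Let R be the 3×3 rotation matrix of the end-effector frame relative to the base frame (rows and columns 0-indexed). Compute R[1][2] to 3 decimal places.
0.391

End-effector z-axis (col 2 of R) = (0.2770,0.3914,-0.8775)
R[1][2] = 0.3914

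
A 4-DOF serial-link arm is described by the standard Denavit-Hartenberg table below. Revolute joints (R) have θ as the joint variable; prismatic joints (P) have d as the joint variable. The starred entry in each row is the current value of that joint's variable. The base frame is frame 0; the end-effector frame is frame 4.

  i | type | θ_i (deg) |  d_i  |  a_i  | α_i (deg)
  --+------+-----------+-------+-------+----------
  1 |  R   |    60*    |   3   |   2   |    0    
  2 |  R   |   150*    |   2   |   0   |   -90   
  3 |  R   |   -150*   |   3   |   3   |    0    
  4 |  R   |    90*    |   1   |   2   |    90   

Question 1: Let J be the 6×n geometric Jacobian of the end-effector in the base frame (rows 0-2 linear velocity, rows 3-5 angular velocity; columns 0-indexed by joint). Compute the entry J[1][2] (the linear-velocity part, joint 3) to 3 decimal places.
-1.616

axis z_2 = (0.5000,-0.8660,0.0000); lever o_n−o_2 = (3.3840,-2.6651,3.2321)
cross product → J_v[:, 2] = (-2.7990,-1.6160,1.5981)
J_ω[:, 2] = z_2
entry J[1][2] = -1.6160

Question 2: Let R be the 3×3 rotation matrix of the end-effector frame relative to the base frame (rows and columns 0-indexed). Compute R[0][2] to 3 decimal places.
0.750

End-effector z-axis (col 2 of R) = (0.7500,0.4330,0.5000)
R[0][2] = 0.7500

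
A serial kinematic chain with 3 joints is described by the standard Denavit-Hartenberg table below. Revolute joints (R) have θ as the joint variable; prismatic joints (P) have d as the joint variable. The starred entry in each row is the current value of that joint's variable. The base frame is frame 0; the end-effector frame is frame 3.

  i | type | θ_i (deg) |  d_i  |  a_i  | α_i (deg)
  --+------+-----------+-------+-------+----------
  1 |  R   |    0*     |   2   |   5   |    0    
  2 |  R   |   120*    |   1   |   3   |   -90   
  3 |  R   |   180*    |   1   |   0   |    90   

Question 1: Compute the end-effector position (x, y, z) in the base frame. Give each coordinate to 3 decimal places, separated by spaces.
after link 1: o_1 = (5.0000, 0.0000, 2.0000)
after link 2: o_2 = (3.5000, 2.5981, 3.0000)
after link 3: o_3 = (2.6340, 2.0981, 3.0000)

2.634 2.098 3.000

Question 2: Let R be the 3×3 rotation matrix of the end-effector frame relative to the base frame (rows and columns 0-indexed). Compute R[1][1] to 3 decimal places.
-0.500

End-effector y-axis (col 1 of R) = (-0.8660,-0.5000,0.0000)
R[1][1] = -0.5000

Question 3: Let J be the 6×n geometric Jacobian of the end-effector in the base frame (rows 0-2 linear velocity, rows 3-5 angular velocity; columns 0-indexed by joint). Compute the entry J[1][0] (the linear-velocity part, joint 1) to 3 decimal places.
2.634

axis z_0 = ẑ; lever o_n−o_0 = (2.6340,2.0981,3.0000)
cross product → J_v[:, 0] = (-2.0981,2.6340,0.0000)
J_ω[:, 0] = z_0
entry J[1][0] = 2.6340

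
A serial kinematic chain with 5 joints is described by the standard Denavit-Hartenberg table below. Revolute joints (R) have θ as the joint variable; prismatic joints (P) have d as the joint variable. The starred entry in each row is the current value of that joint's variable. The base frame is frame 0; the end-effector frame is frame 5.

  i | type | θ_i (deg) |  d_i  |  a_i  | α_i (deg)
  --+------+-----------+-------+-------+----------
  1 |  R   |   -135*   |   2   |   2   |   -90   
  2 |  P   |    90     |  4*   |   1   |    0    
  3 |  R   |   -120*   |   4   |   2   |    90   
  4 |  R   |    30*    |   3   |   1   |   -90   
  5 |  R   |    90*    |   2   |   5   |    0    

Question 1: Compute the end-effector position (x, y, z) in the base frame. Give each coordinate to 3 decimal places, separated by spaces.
after link 1: o_1 = (-1.4142, -1.4142, 2.0000)
after link 2: o_2 = (1.4142, -4.2426, 1.0000)
after link 3: o_3 = (3.0179, -8.2958, 2.0000)
after link 4: o_4 = (3.9018, -8.1190, 5.0311)
after link 5: o_5 = (3.9711, -10.4992, 0.2010)

3.971 -10.499 0.201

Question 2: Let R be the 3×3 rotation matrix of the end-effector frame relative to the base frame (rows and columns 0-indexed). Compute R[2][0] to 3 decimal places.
End-effector x-axis (col 0 of R) = (-0.3536,-0.3536,-0.8660)
R[2][0] = -0.8660

-0.866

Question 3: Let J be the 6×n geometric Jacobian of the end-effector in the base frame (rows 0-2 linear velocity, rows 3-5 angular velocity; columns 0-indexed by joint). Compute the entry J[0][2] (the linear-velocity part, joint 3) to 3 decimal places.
axis z_2 = (0.7071,-0.7071,0.0000); lever o_n−o_2 = (2.5569,-6.2565,-0.7990)
cross product → J_v[:, 2] = (0.5650,0.5650,-2.6160)
J_ω[:, 2] = z_2
entry J[0][2] = 0.5650

0.565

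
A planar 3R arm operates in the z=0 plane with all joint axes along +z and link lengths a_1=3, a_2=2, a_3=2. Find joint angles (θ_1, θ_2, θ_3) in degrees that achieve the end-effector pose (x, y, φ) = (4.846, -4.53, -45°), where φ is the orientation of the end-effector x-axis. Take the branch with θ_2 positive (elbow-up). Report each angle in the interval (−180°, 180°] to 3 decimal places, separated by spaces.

wrist centre = target − a_3·(cos φ, sin φ) = (3.4318, -3.1158)
cos θ_2 = (21.4853−3²−2²)/(2·3·2) = 0.7071; θ_2 = 45.0000° (elbow-up)
β = atan2(-3.1158,3.4318) = -42.2369°; ψ = atan2(1.4142,4.4142) = 17.7643°
θ_1 = β − ψ = -60.0012°
θ_3 = φ − θ_1 − θ_2 = -29.9988° (wrapped to (-180°,180°])

-60.001 45.000 -29.999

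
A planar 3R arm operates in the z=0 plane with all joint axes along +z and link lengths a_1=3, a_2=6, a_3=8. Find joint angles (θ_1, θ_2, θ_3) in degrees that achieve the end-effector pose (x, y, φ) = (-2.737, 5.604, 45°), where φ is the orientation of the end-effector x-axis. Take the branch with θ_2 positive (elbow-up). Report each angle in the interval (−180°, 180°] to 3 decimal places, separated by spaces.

wrist centre = target − a_3·(cos φ, sin φ) = (-8.3939, -0.0529)
cos θ_2 = (70.4596−3²−6²)/(2·3·6) = 0.7072; θ_2 = 44.9916° (elbow-up)
β = atan2(-0.0529,-8.3939) = -179.6392°; ψ = atan2(4.2420,7.2433) = 30.3554°
θ_1 = β − ψ = -209.9946°
θ_3 = φ − θ_1 − θ_2 = -149.9970° (wrapped to (-180°,180°])

150.005 44.992 -149.997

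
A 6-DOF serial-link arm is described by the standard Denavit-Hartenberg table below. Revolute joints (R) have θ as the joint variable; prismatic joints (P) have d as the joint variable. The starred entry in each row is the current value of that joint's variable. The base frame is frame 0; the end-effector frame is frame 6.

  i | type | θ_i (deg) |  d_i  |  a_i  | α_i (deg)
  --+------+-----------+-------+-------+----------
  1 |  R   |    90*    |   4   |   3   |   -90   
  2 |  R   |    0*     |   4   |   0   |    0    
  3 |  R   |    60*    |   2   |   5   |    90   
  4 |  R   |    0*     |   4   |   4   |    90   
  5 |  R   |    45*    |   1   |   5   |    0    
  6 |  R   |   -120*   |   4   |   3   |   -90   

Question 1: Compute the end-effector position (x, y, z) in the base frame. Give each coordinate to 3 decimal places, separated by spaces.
after link 1: o_1 = (0.0000, 3.0000, 4.0000)
after link 2: o_2 = (-4.0000, 3.0000, 4.0000)
after link 3: o_3 = (-6.0000, 5.5000, -0.3301)
after link 4: o_4 = (-6.0000, 10.9641, -1.7942)
after link 5: o_5 = (-5.0000, 15.7937, -3.0883)
after link 6: o_6 = (-1.0000, 13.6724, -5.2096)

-1.000 13.672 -5.210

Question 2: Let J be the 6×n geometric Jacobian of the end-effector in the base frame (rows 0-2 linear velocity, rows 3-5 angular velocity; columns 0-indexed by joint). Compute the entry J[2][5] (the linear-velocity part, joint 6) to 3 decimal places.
axis z_5 = (1.0000,0.0000,0.0000); lever o_n−o_5 = (4.0000,-2.1213,-2.1213)
cross product → J_v[:, 5] = (-0.0000,2.1213,-2.1213)
J_ω[:, 5] = z_5
entry J[2][5] = -2.1213

-2.121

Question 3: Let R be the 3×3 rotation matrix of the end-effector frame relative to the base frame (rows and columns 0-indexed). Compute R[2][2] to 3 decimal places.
End-effector z-axis (col 2 of R) = (0.0000,0.7071,-0.7071)
R[2][2] = -0.7071

-0.707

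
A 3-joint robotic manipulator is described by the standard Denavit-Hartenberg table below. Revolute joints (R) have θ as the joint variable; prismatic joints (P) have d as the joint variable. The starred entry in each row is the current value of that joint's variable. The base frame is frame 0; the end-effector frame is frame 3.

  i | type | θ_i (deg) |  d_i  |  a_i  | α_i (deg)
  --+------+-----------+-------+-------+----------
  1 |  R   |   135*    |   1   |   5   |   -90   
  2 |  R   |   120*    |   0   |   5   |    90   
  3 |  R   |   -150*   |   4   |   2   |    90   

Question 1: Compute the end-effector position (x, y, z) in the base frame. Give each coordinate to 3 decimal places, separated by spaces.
-4.123 5.537 -3.830

after link 1: o_1 = (-3.5355, 3.5355, 1.0000)
after link 2: o_2 = (-1.7678, 1.7678, -3.3301)
after link 3: o_3 = (-4.1225, 5.5367, -3.8301)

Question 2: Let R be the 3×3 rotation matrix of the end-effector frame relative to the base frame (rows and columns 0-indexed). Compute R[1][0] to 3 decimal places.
End-effector x-axis (col 0 of R) = (0.0474,0.6597,0.7500)
R[1][0] = 0.6597

0.660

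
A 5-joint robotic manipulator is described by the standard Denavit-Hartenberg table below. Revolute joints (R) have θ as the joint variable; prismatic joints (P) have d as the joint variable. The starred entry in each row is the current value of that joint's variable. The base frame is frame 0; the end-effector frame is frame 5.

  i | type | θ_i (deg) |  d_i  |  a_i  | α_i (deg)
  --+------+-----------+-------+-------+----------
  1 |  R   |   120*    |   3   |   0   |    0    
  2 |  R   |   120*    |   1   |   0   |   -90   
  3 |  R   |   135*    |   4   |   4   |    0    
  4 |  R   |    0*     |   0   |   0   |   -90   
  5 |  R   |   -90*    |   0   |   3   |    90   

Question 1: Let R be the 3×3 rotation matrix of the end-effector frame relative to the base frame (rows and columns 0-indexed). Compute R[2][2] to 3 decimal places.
0.707

End-effector z-axis (col 2 of R) = (-0.3536,-0.6124,0.7071)
R[2][2] = 0.7071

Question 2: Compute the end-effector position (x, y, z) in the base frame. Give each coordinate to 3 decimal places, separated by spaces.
after link 1: o_1 = (0.0000, 0.0000, 3.0000)
after link 2: o_2 = (0.0000, 0.0000, 4.0000)
after link 3: o_3 = (4.8783, 0.4495, 1.1716)
after link 4: o_4 = (4.8783, 0.4495, 1.1716)
after link 5: o_5 = (7.4764, -1.0505, 1.1716)

7.476 -1.051 1.172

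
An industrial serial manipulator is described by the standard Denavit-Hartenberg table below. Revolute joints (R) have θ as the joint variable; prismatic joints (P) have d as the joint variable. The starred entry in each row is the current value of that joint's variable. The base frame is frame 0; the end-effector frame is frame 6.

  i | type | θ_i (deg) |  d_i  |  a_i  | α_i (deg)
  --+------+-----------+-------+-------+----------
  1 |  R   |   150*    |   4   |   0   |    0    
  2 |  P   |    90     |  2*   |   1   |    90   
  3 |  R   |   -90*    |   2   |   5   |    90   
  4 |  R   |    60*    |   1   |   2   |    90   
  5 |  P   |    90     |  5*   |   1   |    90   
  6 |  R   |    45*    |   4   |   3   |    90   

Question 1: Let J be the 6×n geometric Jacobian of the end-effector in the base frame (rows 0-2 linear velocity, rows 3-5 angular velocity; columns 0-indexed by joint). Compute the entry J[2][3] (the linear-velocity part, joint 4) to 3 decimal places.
1.635

axis z_3 = (0.5000,0.8660,-0.0000); lever o_n−o_3 = (0.6443,4.3869,-9.1672)
cross product → J_v[:, 3] = (-7.9391,4.5836,1.6355)
J_ω[:, 3] = z_3
entry J[2][3] = 1.6355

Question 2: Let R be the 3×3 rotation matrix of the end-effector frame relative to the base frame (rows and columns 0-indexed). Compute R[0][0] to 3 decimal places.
0.660

End-effector x-axis (col 0 of R) = (0.6597,0.4356,-0.6124)
R[0][0] = 0.6597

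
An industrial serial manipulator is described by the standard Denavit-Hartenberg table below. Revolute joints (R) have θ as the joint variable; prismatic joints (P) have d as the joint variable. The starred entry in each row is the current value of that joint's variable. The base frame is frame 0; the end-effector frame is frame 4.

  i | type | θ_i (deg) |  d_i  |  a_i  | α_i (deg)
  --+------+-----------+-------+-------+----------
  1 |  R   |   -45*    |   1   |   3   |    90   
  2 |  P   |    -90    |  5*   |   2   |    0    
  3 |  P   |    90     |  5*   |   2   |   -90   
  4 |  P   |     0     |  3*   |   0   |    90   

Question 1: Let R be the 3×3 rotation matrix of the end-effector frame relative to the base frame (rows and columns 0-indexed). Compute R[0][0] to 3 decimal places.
End-effector x-axis (col 0 of R) = (0.7071,-0.7071,0.0000)
R[0][0] = 0.7071

0.707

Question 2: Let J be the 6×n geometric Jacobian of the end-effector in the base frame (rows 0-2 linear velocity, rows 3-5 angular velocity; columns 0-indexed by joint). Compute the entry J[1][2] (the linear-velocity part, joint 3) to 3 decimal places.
prismatic axis z_2 = (-0.7071,-0.7071,0.0000)
J_v[:, 2] = z_2; J_ω[:, 2] = (0,0,0)
entry J[1][2] = -0.7071

-0.707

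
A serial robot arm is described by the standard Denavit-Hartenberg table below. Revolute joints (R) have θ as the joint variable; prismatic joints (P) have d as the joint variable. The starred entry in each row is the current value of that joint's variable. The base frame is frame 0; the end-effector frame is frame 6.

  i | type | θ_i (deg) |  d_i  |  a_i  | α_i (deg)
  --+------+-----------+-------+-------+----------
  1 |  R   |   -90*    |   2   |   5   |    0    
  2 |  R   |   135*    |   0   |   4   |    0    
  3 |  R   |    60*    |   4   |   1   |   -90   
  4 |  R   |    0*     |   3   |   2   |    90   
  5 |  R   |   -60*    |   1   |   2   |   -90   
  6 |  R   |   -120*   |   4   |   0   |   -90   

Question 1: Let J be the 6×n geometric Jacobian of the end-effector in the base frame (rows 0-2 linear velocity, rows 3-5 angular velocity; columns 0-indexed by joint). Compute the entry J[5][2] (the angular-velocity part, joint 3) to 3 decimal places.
axis z_2 = (0.0000,0.0000,1.0000); lever o_n−o_2 = (-5.0884,6.3640,5.0000)
cross product → J_v[:, 2] = (-6.3640,-5.0884,0.0000)
J_ω[:, 2] = z_2
entry J[5][2] = 1.0000

1.000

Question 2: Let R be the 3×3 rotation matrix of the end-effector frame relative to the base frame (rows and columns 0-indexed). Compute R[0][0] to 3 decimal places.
End-effector x-axis (col 0 of R) = (-0.3536,-0.3536,0.8660)
R[0][0] = -0.3536

-0.354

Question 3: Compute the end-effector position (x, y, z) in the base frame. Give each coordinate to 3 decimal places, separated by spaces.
-2.260 4.192 7.000

after link 1: o_1 = (0.0000, -5.0000, 2.0000)
after link 2: o_2 = (2.8284, -2.1716, 2.0000)
after link 3: o_3 = (2.5696, -1.2056, 6.0000)
after link 4: o_4 = (-0.8458, -0.0503, 6.0000)
after link 5: o_5 = (0.5684, 1.3640, 7.0000)
after link 6: o_6 = (-2.2600, 4.1924, 7.0000)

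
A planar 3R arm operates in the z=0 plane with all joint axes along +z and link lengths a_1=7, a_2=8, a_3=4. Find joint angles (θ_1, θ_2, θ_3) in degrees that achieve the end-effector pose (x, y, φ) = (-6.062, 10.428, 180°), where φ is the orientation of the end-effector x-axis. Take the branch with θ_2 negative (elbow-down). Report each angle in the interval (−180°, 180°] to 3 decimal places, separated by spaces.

150.001 -90.003 120.002

wrist centre = target − a_3·(cos φ, sin φ) = (-2.0620, 10.4280)
cos θ_2 = (112.9950−7²−8²)/(2·7·8) = -0.0000; θ_2 = -90.0025° (elbow-down)
β = atan2(10.4280,-2.0620) = 101.1852°; ψ = atan2(-8.0000,6.9996) = -48.8155°
θ_1 = β − ψ = 150.0007°
θ_3 = φ − θ_1 − θ_2 = 120.0018° (wrapped to (-180°,180°])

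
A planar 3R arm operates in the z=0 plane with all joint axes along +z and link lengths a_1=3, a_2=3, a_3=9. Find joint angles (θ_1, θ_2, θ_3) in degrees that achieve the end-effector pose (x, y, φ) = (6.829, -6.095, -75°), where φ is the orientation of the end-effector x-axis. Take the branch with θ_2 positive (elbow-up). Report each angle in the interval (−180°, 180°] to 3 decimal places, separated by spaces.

wrist centre = target − a_3·(cos φ, sin φ) = (4.4996, 2.5983)
cos θ_2 = (26.9980−3²−3²)/(2·3·3) = 0.4999; θ_2 = 60.0074° (elbow-up)
β = atan2(2.5983,4.4996) = 30.0045°; ψ = atan2(2.5983,4.4997) = 30.0037°
θ_1 = β − ψ = 0.0008°
θ_3 = φ − θ_1 − θ_2 = -135.0082° (wrapped to (-180°,180°])

0.001 60.007 -135.008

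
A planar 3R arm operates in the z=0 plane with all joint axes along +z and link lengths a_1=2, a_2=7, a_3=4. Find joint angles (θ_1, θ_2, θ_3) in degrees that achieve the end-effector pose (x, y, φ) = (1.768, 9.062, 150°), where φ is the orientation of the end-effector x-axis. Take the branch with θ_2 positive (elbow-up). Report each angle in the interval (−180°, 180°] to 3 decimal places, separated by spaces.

wrist centre = target − a_3·(cos φ, sin φ) = (5.2321, 7.0620)
cos θ_2 = (77.2467−2²−7²)/(2·2·7) = 0.8660; θ_2 = 30.0081° (elbow-up)
β = atan2(7.0620,5.2321) = 53.4660°; ψ = atan2(3.5009,8.0617) = 23.4733°
θ_1 = β − ψ = 29.9926°
θ_3 = φ − θ_1 − θ_2 = 89.9993° (wrapped to (-180°,180°])

29.993 30.008 89.999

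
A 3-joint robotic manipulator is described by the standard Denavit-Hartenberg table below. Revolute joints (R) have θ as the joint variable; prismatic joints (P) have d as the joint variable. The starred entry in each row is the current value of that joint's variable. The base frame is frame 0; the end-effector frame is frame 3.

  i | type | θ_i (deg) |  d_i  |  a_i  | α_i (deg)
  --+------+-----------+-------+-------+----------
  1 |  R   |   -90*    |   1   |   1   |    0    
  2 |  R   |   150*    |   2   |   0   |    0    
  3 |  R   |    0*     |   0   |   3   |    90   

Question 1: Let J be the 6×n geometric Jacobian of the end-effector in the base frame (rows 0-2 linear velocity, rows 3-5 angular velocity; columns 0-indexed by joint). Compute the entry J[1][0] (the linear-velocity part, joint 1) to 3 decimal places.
1.500

axis z_0 = ẑ; lever o_n−o_0 = (1.5000,1.5981,3.0000)
cross product → J_v[:, 0] = (-1.5981,1.5000,0.0000)
J_ω[:, 0] = z_0
entry J[1][0] = 1.5000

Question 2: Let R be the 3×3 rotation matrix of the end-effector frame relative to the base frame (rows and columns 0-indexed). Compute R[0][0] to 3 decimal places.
End-effector x-axis (col 0 of R) = (0.5000,0.8660,0.0000)
R[0][0] = 0.5000

0.500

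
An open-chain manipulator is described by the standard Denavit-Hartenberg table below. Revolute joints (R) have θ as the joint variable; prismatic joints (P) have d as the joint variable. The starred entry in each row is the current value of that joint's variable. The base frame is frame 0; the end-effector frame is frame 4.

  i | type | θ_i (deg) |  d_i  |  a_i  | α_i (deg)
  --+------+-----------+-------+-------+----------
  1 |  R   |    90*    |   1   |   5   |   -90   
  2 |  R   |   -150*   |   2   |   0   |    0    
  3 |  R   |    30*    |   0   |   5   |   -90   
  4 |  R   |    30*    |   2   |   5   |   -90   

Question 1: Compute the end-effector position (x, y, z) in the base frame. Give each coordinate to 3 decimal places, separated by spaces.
after link 1: o_1 = (0.0000, 5.0000, 1.0000)
after link 2: o_2 = (-2.0000, 5.0000, 1.0000)
after link 3: o_3 = (-2.0000, 2.5000, 5.3301)
after link 4: o_4 = (0.5000, 2.0670, 10.0801)

0.500 2.067 10.080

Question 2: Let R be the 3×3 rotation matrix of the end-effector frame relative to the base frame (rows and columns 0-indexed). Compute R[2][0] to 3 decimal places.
0.750

End-effector x-axis (col 0 of R) = (0.5000,-0.4330,0.7500)
R[2][0] = 0.7500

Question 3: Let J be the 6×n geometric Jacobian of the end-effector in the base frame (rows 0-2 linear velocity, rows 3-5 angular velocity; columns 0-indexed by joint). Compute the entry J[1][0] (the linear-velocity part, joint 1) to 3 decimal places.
axis z_0 = ẑ; lever o_n−o_0 = (0.5000,2.0670,10.0801)
cross product → J_v[:, 0] = (-2.0670,0.5000,0.0000)
J_ω[:, 0] = z_0
entry J[1][0] = 0.5000

0.500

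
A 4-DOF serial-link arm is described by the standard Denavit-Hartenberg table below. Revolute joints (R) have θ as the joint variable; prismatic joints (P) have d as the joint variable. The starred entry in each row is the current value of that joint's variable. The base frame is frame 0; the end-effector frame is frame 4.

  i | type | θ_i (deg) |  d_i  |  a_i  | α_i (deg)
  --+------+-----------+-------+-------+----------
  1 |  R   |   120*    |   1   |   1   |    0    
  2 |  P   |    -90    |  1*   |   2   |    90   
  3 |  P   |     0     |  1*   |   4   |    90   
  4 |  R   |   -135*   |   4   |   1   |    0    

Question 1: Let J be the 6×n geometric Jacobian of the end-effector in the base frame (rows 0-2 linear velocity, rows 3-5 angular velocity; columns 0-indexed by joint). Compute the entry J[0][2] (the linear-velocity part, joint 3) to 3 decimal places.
prismatic axis z_2 = (0.5000,-0.8660,0.0000)
J_v[:, 2] = z_2; J_ω[:, 2] = (0,0,0)
entry J[0][2] = 0.5000

0.500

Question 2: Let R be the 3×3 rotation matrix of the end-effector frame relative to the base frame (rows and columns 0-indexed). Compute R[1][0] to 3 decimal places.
0.259

End-effector x-axis (col 0 of R) = (-0.9659,0.2588,-0.0000)
R[1][0] = 0.2588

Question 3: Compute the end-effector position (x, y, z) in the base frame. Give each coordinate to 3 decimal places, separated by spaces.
4.230 3.259 -2.000

after link 1: o_1 = (-0.5000, 0.8660, 1.0000)
after link 2: o_2 = (1.2321, 1.8660, 2.0000)
after link 3: o_3 = (5.1962, 3.0000, 2.0000)
after link 4: o_4 = (4.2302, 3.2588, -2.0000)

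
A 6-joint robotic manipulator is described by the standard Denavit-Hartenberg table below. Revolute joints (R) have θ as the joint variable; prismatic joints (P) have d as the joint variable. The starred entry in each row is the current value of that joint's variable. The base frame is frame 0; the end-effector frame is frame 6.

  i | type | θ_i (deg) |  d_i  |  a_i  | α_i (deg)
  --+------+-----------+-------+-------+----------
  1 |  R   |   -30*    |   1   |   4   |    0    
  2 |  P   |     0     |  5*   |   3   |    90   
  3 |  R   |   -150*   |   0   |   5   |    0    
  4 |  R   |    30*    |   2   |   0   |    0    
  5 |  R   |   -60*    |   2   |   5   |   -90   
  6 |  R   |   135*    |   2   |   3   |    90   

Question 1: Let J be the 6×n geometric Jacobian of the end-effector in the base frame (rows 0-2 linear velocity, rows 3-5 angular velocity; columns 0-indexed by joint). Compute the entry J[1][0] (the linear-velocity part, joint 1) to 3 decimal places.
axis z_0 = ẑ; lever o_n−o_0 = (-1.1202,-1.5226,1.5000)
cross product → J_v[:, 0] = (1.5226,-1.1202,0.0000)
J_ω[:, 0] = z_0
entry J[1][0] = -1.1202

-1.120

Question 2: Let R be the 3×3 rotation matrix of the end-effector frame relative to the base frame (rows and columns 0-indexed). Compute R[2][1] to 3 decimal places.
-1.000

End-effector y-axis (col 1 of R) = (-0.0000,-0.0000,-1.0000)
R[2][1] = -1.0000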